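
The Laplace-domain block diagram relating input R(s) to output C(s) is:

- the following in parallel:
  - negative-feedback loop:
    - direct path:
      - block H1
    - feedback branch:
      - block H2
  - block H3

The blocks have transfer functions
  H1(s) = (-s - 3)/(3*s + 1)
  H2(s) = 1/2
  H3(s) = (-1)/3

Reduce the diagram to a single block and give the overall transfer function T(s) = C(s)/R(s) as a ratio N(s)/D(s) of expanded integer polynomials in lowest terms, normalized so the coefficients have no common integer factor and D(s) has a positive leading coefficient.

[1] collapse the loop (H1 forward, H2 return), giving (-2*s - 6)/(5*s - 1)
[2] sum the parallel branches [H1/(1+H1*H2)], H3: this yields T(s), and no further normalization is needed

Therefore the answer is (-11*s - 17)/(15*s - 3).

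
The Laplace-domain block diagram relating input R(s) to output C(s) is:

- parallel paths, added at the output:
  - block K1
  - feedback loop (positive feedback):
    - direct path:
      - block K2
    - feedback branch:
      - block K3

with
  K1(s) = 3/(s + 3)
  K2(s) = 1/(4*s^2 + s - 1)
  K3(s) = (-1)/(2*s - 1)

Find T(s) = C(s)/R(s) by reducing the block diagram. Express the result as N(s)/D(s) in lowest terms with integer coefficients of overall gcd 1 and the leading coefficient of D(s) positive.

The answer is (24*s^3 - 4*s^2 - 4*s + 3)/(8*s^4 + 22*s^3 - 9*s^2 - 7*s + 6).

Reasoning:
Step 1 - reduce the feedback loop with forward K2 and return K3: (2*s - 1)/(8*s^3 - 2*s^2 - 3*s + 2)
Step 2 - reduce the parallel group K1, [K2/(1-K2*K3)], giving the overall T(s)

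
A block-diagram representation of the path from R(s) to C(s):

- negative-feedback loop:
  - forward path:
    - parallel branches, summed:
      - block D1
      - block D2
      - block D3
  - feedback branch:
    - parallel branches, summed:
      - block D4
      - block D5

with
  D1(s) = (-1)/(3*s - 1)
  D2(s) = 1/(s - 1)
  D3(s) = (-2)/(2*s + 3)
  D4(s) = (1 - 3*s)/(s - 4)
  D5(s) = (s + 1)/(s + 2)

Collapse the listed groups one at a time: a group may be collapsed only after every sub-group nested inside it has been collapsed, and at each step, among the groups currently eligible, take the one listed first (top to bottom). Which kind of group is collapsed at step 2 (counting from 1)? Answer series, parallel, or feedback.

1. add D1, D2, D3 (parallel)
2. combine D4, D5 in parallel
3. feedback reduction of (D1+D2+D3), (D4+D5)
So the answer for step 2 is parallel.

Answer: parallel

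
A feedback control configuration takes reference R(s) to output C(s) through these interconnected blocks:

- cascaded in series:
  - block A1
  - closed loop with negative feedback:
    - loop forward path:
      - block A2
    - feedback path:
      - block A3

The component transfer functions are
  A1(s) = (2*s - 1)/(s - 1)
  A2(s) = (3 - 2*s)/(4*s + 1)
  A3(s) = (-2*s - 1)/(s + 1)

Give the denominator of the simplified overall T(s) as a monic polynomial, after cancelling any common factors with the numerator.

Answer: s^3 - 7*s^2/8 - 3*s/8 + 1/4

Working:
(1) close the feedback loop around A2, A3 gives (-2*s^2 + s + 3)/(8*s^2 + s - 2)
(2) reduce the series chain A1, [A2/(1+A2*A3)] gives (-4*s^3 + 4*s^2 + 5*s - 3)/(8*s^3 - 7*s^2 - 3*s + 2)
Step 2 gives the fully reduced T(s), with no common factor left to cancel. The denominator's leading coefficient is 8, so divide each of its coefficients by 8 to get the monic form.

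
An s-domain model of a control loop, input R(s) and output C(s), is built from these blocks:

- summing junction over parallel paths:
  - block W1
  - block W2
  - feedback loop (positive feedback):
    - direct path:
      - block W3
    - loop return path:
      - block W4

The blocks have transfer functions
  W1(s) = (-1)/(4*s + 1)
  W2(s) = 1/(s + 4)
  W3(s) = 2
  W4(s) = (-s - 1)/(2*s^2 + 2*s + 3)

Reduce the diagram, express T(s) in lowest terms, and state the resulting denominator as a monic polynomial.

1. close the feedback loop around W3, W4 gives (4*s^2 + 4*s + 6)/(2*s^2 + 4*s + 5)
2. parallel reduction of W1, W2, [W3/(1-W3*W4)] gives (16*s^4 + 90*s^3 + 114*s^2 + 121*s + 9)/(8*s^4 + 50*s^3 + 96*s^2 + 101*s + 20)
No further cancellation is possible in the step-2 result, so that is T(s). Its denominator becomes monic after dividing by the leading coefficient 8.

Final answer: s^4 + 25*s^3/4 + 12*s^2 + 101*s/8 + 5/2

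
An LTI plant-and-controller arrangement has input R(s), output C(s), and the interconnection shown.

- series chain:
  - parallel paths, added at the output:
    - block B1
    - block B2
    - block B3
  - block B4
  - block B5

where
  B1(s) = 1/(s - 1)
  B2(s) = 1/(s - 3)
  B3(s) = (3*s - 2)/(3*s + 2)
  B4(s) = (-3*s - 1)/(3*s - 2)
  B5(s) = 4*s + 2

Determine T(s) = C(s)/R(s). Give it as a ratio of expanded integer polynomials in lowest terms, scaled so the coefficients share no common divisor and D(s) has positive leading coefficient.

Step 1. add B1, B2, B3 (parallel) -> (3*s^3 - 8*s^2 + 9*s - 14)/(3*s^3 - 10*s^2 + s + 6)
Step 2. series reduction of (B1+B2+B3), B4, B5, giving the overall T(s)

Hence the answer: (-36*s^5 + 66*s^4 - 34*s^3 + 94*s^2 + 122*s + 28)/(9*s^4 - 36*s^3 + 23*s^2 + 16*s - 12)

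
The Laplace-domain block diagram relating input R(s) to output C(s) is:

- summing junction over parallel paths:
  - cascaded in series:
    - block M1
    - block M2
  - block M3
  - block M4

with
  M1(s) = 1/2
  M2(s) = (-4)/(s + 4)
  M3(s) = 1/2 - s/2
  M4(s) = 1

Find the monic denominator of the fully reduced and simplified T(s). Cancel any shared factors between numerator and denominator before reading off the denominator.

(1) combine M1, M2 in series gives (-2)/(s + 4)
(2) add (M1*M2), M3, M4 (parallel) gives (-s^2 - s + 8)/(2*s + 8)
The result of step 2 is T(s) in lowest terms. Its denominator has leading coefficient 2; dividing the denominator through by 2 makes it monic.

Therefore the answer is s + 4.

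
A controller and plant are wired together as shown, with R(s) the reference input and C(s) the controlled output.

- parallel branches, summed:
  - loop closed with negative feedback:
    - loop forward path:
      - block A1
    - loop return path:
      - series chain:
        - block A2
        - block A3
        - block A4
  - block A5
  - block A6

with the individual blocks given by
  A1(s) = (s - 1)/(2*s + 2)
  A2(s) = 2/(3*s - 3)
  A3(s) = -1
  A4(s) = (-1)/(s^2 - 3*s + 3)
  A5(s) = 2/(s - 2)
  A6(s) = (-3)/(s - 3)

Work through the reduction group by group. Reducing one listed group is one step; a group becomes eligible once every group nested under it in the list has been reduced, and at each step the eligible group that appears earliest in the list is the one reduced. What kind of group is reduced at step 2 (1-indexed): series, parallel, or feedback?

1. cascade A2, A3, A4
2. collapse the loop (A1 forward, (A2*A3*A4) return)
3. parallel reduction of [A1/(1+A1*(A2*A3*A4))], A5, A6
At step 2 the group reduced is feedback.

Therefore the answer is feedback.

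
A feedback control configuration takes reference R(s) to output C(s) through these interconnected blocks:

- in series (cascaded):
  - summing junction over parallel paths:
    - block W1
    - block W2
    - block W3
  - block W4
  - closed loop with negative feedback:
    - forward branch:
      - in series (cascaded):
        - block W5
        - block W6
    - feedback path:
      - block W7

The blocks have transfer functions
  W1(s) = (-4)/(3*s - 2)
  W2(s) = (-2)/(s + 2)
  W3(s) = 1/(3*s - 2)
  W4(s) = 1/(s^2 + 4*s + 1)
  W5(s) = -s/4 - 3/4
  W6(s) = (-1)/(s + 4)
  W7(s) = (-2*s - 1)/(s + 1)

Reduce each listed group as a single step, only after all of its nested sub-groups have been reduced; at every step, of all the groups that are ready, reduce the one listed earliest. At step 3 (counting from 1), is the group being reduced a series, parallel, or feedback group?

The answer is feedback.

Reasoning:
Step 1: add W1, W2, W3 (parallel)
Step 2: series reduction of W5, W6
Step 3: apply the feedback formula to (W5*W6), W7
Step 4: reduce the series chain (W1+W2+W3), W4, [(W5*W6)/(1+(W5*W6)*W7)]
Step 3: feedback.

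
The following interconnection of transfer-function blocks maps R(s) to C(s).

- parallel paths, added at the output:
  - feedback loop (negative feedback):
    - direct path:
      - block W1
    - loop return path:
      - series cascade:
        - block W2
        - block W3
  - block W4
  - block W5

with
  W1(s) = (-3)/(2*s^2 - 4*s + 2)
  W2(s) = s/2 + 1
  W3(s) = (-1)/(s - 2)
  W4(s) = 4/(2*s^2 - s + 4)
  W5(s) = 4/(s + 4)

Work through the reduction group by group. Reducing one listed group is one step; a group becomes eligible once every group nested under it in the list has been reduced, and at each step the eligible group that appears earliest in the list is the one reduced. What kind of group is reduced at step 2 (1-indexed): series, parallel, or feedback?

(1) cascade W2, W3
(2) collapse the loop (W1 forward, (W2*W3) return)
(3) parallel reduction of [W1/(1+W1*(W2*W3))], W4, W5
So the answer for step 2 is feedback.

Final answer: feedback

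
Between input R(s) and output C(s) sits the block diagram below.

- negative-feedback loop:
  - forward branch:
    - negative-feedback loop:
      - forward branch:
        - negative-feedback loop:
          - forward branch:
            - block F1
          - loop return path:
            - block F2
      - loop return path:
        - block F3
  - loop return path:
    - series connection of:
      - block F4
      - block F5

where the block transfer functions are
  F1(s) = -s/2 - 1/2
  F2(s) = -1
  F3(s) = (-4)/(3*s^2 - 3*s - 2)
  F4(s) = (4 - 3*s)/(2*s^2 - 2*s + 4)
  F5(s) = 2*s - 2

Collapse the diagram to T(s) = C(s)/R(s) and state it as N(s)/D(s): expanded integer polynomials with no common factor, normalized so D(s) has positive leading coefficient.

(1) apply the feedback formula to F1, F2, giving (-s - 1)/(s + 3)
(2) apply the feedback formula to [F1/(1+F1*F2)], F3, giving (-3*s^3 + 5*s + 2)/(3*s^3 + 6*s^2 - 7*s - 2)
(3) combine F4, F5 in series, giving (-3*s^2 + 7*s - 4)/(s^2 - s + 2)
(4) apply the feedback formula to [[F1/(1+F1*F2)]/(1+[F1/(1+F1*F2)]*F3)], (F4*F5): this yields T(s), and no further normalization is needed

Final answer: (-3*s^5 + 3*s^4 - s^3 - 3*s^2 + 8*s + 4)/(12*s^5 - 18*s^4 - 10*s^3 + 46*s^2 - 18*s - 12)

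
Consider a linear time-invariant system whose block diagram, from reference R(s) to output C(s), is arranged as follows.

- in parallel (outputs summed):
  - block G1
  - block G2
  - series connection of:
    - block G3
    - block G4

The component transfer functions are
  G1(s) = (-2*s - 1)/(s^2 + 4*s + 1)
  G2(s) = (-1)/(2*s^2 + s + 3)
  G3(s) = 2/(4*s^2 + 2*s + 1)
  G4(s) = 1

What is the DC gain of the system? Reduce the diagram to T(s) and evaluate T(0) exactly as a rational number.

Step 1. reduce the series chain G3, G4: 2/(4*s^2 + 2*s + 1)
Step 2. reduce the parallel group G1, G2, (G3*G4): (-16*s^5 - 24*s^4 - 40*s^3 - 25*s^2 + 7*s + 2)/(8*s^6 + 40*s^5 + 56*s^4 + 79*s^3 + 47*s^2 + 19*s + 3)
Step 2 gives the overall T(s). Then T(0) = 2/3.

Answer: 2/3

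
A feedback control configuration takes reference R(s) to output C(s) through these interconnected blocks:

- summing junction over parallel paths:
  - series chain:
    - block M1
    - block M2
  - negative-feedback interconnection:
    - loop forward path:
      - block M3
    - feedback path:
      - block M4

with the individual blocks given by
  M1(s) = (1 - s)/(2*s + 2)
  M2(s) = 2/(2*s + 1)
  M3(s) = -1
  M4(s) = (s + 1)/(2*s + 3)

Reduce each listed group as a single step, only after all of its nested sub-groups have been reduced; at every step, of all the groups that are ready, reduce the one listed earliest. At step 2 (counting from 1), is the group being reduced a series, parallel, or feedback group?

Step 1 - multiply M1, M2 (series)
Step 2 - close the feedback loop around M3, M4
Step 3 - reduce the parallel group (M1*M2), [M3/(1+M3*M4)]
Step 2: feedback.

Hence the answer: feedback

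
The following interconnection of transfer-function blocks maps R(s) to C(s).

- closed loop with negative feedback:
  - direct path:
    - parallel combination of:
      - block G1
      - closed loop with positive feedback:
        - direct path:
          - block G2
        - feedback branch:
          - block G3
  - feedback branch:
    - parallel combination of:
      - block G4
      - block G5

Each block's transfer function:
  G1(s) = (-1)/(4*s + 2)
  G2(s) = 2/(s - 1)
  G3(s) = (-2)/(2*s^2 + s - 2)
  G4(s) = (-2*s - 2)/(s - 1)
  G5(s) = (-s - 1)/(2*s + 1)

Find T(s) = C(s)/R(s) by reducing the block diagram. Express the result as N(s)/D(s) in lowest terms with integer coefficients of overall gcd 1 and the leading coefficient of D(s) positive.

[1] feedback reduction of G2, G3: (4*s^2 + 2*s - 4)/(2*s^3 - s^2 - 3*s + 6)
[2] parallel reduction of G1, [G2/(1-G2*G3)]: (14*s^3 + 17*s^2 - 9*s - 14)/(8*s^4 - 14*s^2 + 18*s + 12)
[3] parallel reduction of G4, G5: (-5*s^2 - 6*s - 1)/(2*s^2 - s - 1)
[4] close the feedback loop around (G1+[G2/(1-G2*G3)]), (G4+G5), giving the overall T(s)

Answer: (28*s^5 + 20*s^4 - 49*s^3 - 36*s^2 + 23*s + 14)/(16*s^6 - 78*s^5 - 205*s^4 - 21*s^3 + 127*s^2 + 63*s + 2)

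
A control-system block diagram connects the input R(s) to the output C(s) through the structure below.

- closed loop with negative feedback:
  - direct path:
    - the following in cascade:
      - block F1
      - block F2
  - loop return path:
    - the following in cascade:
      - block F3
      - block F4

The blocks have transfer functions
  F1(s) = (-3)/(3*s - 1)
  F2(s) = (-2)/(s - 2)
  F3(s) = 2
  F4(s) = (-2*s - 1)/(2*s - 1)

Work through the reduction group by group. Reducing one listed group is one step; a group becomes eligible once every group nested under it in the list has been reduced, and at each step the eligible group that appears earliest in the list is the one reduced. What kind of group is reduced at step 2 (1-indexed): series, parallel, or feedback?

Reducing step by step:

Step 1 - combine F1, F2 in series
Step 2 - combine F3, F4 in series
Step 3 - collapse the loop ((F1*F2) forward, (F3*F4) return)
Step 2 collapses a series group.

Answer: series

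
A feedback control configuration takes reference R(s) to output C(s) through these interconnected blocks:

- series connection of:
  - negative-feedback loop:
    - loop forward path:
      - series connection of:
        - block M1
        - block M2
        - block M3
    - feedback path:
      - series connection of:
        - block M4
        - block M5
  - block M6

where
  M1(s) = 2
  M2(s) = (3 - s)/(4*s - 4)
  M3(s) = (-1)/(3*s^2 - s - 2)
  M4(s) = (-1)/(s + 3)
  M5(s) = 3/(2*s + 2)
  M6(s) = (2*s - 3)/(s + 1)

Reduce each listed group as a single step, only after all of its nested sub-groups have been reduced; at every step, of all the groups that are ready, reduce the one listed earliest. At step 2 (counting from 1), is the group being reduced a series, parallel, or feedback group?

The answer is series.

Reasoning:
Step 1. cascade M1, M2, M3
Step 2. combine M4, M5 in series
Step 3. reduce the feedback loop with forward (M1*M2*M3) and return (M4*M5)
Step 4. cascade [(M1*M2*M3)/(1+(M1*M2*M3)*(M4*M5))], M6
So the answer for step 2 is series.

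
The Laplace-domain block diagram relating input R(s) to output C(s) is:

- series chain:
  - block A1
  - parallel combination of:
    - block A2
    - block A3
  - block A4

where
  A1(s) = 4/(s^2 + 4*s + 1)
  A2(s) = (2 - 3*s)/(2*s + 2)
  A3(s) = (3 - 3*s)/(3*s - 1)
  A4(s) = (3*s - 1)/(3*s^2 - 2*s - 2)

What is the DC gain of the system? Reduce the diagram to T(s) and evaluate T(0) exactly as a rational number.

First reduce the diagram to T(s).

(1) add A2, A3 (parallel) -> (-15*s^2 + 9*s + 4)/(6*s^2 + 4*s - 2)
(2) combine A1, (A2+A3), A4 in series -> (-30*s^2 + 18*s + 8)/(3*s^5 + 13*s^4 + 3*s^3 - 17*s^2 - 12*s - 2)
That last expression is T(s); at s = 0 only the constant terms survive, so T(0) = 8/(-2) = -4.

Answer: -4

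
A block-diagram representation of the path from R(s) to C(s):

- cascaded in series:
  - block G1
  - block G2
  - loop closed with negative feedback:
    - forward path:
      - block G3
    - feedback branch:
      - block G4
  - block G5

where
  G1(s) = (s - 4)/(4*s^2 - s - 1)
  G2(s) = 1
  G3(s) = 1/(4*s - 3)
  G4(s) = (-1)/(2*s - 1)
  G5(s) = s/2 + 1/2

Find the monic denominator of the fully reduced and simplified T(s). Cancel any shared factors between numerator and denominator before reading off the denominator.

First reduce the diagram to T(s).

(1) close the feedback loop around G3, G4 = (2*s - 1)/(8*s^2 - 10*s + 2)
(2) cascade G1, G2, [G3/(1+G3*G4)], G5 = (2*s^3 - 7*s^2 - 5*s + 4)/(64*s^4 - 96*s^3 + 20*s^2 + 16*s - 4)
That last expression is T(s), already simplified. Scaling its denominator by 1/64 (the reciprocal of the leading coefficient) yields the monic denominator.

Answer: s^4 - 3*s^3/2 + 5*s^2/16 + s/4 - 1/16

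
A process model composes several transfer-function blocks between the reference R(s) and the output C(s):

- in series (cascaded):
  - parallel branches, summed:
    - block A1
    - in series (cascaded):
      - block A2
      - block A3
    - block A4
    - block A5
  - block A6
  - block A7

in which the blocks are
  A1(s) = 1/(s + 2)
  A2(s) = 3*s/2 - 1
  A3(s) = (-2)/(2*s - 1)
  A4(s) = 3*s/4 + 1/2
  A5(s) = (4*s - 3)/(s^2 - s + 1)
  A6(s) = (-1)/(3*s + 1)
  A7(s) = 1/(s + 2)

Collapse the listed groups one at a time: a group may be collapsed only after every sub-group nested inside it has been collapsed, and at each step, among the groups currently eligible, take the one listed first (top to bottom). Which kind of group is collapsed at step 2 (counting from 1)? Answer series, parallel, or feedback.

Answer: parallel

Working:
[1] series reduction of A2, A3
[2] combine A1, (A2*A3), A4, A5 in parallel
[3] series reduction of (A1+(A2*A3)+A4+A5), A6, A7
Step 2 collapses a parallel group.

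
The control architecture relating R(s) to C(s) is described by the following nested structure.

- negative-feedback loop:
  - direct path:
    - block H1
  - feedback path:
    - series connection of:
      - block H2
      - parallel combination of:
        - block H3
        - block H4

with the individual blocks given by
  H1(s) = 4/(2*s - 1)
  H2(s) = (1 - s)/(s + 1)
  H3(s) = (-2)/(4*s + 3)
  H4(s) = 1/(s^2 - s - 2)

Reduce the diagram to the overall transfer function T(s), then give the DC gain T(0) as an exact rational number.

1. add H3, H4 (parallel) gives (-2*s^2 + 6*s + 7)/(4*s^3 - s^2 - 11*s - 6)
2. reduce the series chain H2, (H3+H4) gives (2*s^3 - 8*s^2 - s + 7)/(4*s^4 + 3*s^3 - 12*s^2 - 17*s - 6)
3. feedback reduction of H1, (H2*(H3+H4)) gives (16*s^4 + 12*s^3 - 48*s^2 - 68*s - 24)/(8*s^5 + 2*s^4 - 19*s^3 - 54*s^2 + s + 34)
Step 3 gives the overall T(s). Then T(0) = -24/34 = -12/17.

Answer: -12/17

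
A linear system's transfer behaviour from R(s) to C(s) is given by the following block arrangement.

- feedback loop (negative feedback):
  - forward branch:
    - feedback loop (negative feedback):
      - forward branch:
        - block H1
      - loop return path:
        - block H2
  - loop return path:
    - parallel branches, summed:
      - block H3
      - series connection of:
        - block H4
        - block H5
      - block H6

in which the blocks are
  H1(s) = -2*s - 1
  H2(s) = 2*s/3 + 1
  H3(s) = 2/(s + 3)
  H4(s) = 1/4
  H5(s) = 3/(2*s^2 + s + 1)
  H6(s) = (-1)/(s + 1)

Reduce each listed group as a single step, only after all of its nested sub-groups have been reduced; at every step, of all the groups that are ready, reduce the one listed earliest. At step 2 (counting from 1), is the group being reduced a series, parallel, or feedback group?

(1) apply the feedback formula to H1, H2
(2) combine H4, H5 in series
(3) reduce the parallel group H3, (H4*H5), H6
(4) apply the feedback formula to [H1/(1+H1*H2)], (H3+(H4*H5)+H6)
So the answer for step 2 is series.

Final answer: series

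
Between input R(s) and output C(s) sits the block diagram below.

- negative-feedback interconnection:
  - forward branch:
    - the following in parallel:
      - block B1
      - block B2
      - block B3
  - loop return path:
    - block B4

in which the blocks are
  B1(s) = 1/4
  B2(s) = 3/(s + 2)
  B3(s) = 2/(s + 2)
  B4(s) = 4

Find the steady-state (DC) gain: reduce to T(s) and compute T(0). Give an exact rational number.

First reduce the diagram to T(s).

(1) parallel reduction of B1, B2, B3; result (s + 22)/(4*s + 8)
(2) close the feedback loop around (B1+B2+B3), B4; result (s + 22)/(8*s + 96)
Step 2 gives the overall T(s). Then T(0) = 22/96 = 11/48.

Answer: 11/48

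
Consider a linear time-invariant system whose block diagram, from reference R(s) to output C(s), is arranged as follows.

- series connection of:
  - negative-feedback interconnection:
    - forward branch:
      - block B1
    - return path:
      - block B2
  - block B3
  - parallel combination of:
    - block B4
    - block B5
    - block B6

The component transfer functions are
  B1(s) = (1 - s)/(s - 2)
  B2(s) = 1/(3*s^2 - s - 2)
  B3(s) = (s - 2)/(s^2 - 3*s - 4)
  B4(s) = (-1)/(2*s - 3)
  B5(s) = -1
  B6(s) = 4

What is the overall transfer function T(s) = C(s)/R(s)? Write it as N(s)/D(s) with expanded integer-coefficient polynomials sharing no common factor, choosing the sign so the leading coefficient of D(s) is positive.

1. collapse the loop (B1 forward, B2 return): (-3*s^2 + s + 2)/(3*s^2 - 4*s - 5)
2. sum the parallel branches B4, B5, B6: (6*s - 10)/(2*s - 3)
3. reduce the series chain [B1/(1+B1*B2)], B3, (B4+B5+B6), which is the overall transfer function T(s) = C(s)/R(s) in lowest terms

Answer: (-18*s^4 + 72*s^3 - 70*s^2 - 24*s + 40)/(6*s^5 - 35*s^4 + 29*s^3 + 77*s^2 - 53*s - 60)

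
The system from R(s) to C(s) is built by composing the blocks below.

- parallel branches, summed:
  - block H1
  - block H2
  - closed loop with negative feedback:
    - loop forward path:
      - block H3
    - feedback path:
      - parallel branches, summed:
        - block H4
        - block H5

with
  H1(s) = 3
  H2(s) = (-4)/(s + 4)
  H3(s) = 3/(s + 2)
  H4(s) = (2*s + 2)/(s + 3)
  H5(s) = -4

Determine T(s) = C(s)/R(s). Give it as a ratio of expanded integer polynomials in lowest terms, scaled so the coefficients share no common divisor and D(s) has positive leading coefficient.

The answer is (3*s^3 + 8*s^2 - 59*s - 156)/(s^3 + 3*s^2 - 28*s - 96).

Reasoning:
1. sum the parallel branches H4, H5: (-2*s - 10)/(s + 3)
2. apply the feedback formula to H3, (H4+H5): (3*s + 9)/(s^2 - s - 24)
3. sum the parallel branches H1, H2, [H3/(1+H3*(H4+H5))]; the result is T(s) itself (integer coefficients, no common factor, positive leading denominator coefficient)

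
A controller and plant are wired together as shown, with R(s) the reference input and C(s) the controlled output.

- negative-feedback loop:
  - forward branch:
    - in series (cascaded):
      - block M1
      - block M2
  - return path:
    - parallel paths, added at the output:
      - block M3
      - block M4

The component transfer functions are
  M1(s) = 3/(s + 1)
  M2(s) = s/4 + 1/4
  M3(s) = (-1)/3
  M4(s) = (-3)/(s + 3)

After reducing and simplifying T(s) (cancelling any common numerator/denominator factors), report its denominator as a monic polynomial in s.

The answer is s.

Reasoning:
(1) multiply M1, M2 (series), giving 3/4
(2) reduce the parallel group M3, M4, giving (-s - 12)/(3*s + 9)
(3) reduce the feedback loop with forward (M1*M2) and return (M3+M4), giving (s + 3)/s
That last expression is T(s), already simplified, and its denominator is already monic.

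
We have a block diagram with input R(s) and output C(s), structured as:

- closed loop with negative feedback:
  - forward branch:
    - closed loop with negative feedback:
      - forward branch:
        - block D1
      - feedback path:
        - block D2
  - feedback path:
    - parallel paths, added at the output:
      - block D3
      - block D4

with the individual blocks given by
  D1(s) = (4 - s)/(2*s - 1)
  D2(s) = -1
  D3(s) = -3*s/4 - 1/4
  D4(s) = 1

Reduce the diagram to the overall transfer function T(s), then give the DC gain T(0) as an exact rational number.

Reducing step by step:

[1] feedback reduction of D1, D2 -> (4 - s)/(3*s - 5)
[2] combine D3, D4 in parallel -> 3/4 - 3*s/4
[3] collapse the loop ([D1/(1+D1*D2)] forward, (D3+D4) return) -> (16 - 4*s)/(3*s^2 - 3*s - 8)
The step-3 result is T(s). Setting s = 0: T(0) = 16/(-8) = -2.

Answer: -2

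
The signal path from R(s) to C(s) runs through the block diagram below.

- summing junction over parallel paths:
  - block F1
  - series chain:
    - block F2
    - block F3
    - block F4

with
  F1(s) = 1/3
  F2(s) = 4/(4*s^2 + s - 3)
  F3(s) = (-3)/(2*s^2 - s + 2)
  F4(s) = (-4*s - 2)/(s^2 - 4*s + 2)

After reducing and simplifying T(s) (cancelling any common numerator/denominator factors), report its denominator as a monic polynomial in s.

1. multiply F2, F3, F4 (series) = (48*s + 24)/(8*s^6 - 34*s^5 + 25*s^4 - 3*s^3 - 24*s^2 + 34*s - 12)
2. combine F1, (F2*F3*F4) in parallel = (8*s^6 - 34*s^5 + 25*s^4 - 3*s^3 - 24*s^2 + 178*s + 60)/(24*s^6 - 102*s^5 + 75*s^4 - 9*s^3 - 72*s^2 + 102*s - 36)
No further cancellation is possible in the step-2 result, so that is T(s). Its denominator becomes monic after dividing by the leading coefficient 24.

Therefore the answer is s^6 - 17*s^5/4 + 25*s^4/8 - 3*s^3/8 - 3*s^2 + 17*s/4 - 3/2.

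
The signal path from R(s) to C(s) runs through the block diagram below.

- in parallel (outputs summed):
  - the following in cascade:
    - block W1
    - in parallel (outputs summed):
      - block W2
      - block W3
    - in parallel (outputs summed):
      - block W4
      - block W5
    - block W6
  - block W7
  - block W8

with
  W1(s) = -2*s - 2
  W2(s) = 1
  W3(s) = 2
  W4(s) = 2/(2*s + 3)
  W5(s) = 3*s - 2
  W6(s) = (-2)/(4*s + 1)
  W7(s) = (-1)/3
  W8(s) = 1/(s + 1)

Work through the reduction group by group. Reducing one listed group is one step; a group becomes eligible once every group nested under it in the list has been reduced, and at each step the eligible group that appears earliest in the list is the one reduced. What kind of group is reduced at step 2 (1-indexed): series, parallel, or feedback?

The answer is parallel.

Reasoning:
(1) sum the parallel branches W2, W3
(2) sum the parallel branches W4, W5
(3) combine W1, (W2+W3), (W4+W5), W6 in series
(4) sum the parallel branches (W1*(W2+W3)*(W4+W5)*W6), W7, W8
Step 2 collapses a parallel group.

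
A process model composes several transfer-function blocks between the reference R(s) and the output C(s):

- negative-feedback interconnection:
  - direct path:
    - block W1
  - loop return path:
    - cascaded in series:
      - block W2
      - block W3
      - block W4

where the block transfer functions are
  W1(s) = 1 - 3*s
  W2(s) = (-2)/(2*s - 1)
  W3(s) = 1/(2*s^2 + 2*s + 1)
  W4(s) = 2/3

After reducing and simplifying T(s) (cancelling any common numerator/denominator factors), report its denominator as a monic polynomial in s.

Step 1: reduce the series chain W2, W3, W4; result (-4)/(12*s^3 + 6*s^2 - 3)
Step 2: reduce the feedback loop with forward W1 and return (W2*W3*W4); result (-36*s^4 - 6*s^3 + 6*s^2 + 9*s - 3)/(12*s^3 + 6*s^2 + 12*s - 7)
Step 2 gives the fully reduced T(s), with no common factor left to cancel. The denominator's leading coefficient is 12, so divide each of its coefficients by 12 to get the monic form.

Therefore the answer is s^3 + s^2/2 + s - 7/12.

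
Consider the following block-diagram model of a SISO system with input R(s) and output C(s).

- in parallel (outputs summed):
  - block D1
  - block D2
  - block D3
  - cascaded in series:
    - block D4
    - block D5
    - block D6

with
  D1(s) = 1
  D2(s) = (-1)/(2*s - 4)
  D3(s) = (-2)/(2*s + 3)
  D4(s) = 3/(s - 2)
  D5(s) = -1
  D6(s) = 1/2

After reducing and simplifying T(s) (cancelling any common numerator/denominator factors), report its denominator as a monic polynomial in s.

Step 1. reduce the series chain D4, D5, D6; result (-3)/(2*s - 4)
Step 2. sum the parallel branches D1, D2, D3, (D4*D5*D6); result (2*s^2 - 7*s - 8)/(2*s^2 - s - 6)
Step 2 gives the fully reduced T(s), with no common factor left to cancel. The denominator's leading coefficient is 2, so divide each of its coefficients by 2 to get the monic form.

Final answer: s^2 - s/2 - 3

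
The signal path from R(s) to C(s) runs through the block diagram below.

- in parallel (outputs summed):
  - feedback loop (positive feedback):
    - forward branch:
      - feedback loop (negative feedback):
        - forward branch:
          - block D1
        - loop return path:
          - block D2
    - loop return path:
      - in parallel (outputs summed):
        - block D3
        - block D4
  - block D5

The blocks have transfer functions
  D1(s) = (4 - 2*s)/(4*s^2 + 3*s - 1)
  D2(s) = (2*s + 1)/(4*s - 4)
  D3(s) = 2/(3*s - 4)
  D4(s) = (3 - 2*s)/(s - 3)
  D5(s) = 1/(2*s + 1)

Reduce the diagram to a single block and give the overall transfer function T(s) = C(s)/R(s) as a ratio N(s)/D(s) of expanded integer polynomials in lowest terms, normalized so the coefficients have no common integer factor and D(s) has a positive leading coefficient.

Reducing step by step:

Step 1: feedback reduction of D1, D2 -> (-4*s^2 + 12*s - 8)/(8*s^3 - 4*s^2 - 5*s + 4)
Step 2: combine D3, D4 in parallel -> (-6*s^2 + 19*s - 18)/(3*s^2 - 13*s + 12)
Step 3: apply the feedback formula to [D1/(1+D1*D2)], (D3+D4) -> (-12*s^4 + 88*s^3 - 228*s^2 + 248*s - 96)/(24*s^5 - 140*s^4 + 281*s^3 - 319*s^2 + 256*s - 96)
Step 4: parallel reduction of [[D1/(1+D1*D2)]/(1-[D1/(1+D1*D2)]*(D3+D4))], D5: this yields T(s), and no further normalization is needed

Answer: (24*s^4 - 87*s^3 - 51*s^2 + 312*s - 192)/(48*s^6 - 256*s^5 + 422*s^4 - 357*s^3 + 193*s^2 + 64*s - 96)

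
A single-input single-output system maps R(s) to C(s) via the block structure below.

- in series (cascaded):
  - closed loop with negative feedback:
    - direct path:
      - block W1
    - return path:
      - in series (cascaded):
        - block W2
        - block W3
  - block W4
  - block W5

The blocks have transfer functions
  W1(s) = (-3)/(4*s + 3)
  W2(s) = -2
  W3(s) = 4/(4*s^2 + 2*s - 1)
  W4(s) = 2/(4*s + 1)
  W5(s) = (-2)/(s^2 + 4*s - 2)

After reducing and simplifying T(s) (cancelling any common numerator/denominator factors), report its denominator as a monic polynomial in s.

[1] reduce the series chain W2, W3 -> (-8)/(4*s^2 + 2*s - 1)
[2] feedback reduction of W1, (W2*W3) -> (-12*s^2 - 6*s + 3)/(16*s^3 + 20*s^2 + 2*s + 21)
[3] series reduction of [W1/(1+W1*(W2*W3))], W4, W5 -> (48*s^2 + 24*s - 12)/(64*s^6 + 352*s^5 + 284*s^4 + 6*s^3 + 309*s^2 - 88*s - 42)
Step 3 gives the fully reduced T(s), with no common factor left to cancel. The denominator's leading coefficient is 64, so divide each of its coefficients by 64 to get the monic form.

Final answer: s^6 + 11*s^5/2 + 71*s^4/16 + 3*s^3/32 + 309*s^2/64 - 11*s/8 - 21/32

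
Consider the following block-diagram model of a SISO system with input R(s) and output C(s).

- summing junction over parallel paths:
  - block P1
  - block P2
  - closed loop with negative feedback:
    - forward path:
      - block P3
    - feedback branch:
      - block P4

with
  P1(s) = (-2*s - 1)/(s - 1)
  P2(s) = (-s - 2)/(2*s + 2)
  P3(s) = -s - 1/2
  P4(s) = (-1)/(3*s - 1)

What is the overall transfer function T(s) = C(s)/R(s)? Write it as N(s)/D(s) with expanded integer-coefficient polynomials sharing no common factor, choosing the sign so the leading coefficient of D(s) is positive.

Reducing step by step:

(1) reduce the feedback loop with forward P3 and return P4 gives (-6*s^2 - s + 1)/(8*s - 1)
(2) parallel reduction of P1, P2, [P3/(1+P3*P4)]: this yields T(s), and no further normalization is needed

Answer: (-12*s^4 - 42*s^3 - 37*s^2 + 9*s - 2)/(16*s^3 - 2*s^2 - 16*s + 2)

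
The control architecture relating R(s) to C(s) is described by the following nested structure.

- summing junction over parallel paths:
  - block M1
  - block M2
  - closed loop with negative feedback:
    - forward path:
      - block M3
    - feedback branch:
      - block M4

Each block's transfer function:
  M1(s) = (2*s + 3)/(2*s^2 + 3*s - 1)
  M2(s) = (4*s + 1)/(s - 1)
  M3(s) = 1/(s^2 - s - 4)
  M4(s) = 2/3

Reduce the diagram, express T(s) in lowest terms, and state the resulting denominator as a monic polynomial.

[1] collapse the loop (M3 forward, M4 return) -> 3/(3*s^2 - 3*s - 10)
[2] parallel reduction of M1, M2, [M3/(1+M3*M4)] -> (24*s^5 + 24*s^4 - 122*s^3 - 169*s^2 + 43)/(6*s^5 - 3*s^4 - 35*s^3 + 5*s^2 + 37*s - 10)
Step 2 gives the fully reduced T(s), with no common factor left to cancel. The denominator's leading coefficient is 6, so divide each of its coefficients by 6 to get the monic form.

Answer: s^5 - s^4/2 - 35*s^3/6 + 5*s^2/6 + 37*s/6 - 5/3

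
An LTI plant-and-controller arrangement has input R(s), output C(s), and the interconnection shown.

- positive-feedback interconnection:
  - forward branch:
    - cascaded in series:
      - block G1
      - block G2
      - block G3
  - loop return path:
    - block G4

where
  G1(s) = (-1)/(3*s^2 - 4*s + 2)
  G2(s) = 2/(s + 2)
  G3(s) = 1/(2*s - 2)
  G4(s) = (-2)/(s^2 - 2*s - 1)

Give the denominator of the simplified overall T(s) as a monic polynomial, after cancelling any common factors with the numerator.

First reduce the diagram to T(s).

Step 1: series reduction of G1, G2, G3: (-1)/(3*s^4 - s^3 - 8*s^2 + 10*s - 4)
Step 2: reduce the feedback loop with forward (G1*G2*G3) and return G4: (-s^2 + 2*s + 1)/(3*s^6 - 7*s^5 - 9*s^4 + 27*s^3 - 16*s^2 - 2*s + 2)
That last expression is T(s), already simplified. Scaling its denominator by 1/3 (the reciprocal of the leading coefficient) yields the monic denominator.

Answer: s^6 - 7*s^5/3 - 3*s^4 + 9*s^3 - 16*s^2/3 - 2*s/3 + 2/3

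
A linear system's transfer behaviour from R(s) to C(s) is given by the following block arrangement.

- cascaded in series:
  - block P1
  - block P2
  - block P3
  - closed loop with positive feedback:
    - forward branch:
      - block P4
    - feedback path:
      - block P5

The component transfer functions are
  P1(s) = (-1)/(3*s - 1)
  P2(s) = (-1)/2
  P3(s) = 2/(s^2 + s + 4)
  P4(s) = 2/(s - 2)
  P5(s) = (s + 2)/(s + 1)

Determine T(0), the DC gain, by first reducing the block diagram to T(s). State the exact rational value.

1. collapse the loop (P4 forward, P5 return) -> (2*s + 2)/(s^2 - 3*s - 6)
2. cascade P1, P2, P3, [P4/(1-P4*P5)] -> (2*s + 2)/(3*s^5 - 7*s^4 - 13*s^3 - 49*s^2 - 54*s + 24)
That last expression is T(s); at s = 0 only the constant terms survive, so T(0) = 2/24 = 1/12.

Answer: 1/12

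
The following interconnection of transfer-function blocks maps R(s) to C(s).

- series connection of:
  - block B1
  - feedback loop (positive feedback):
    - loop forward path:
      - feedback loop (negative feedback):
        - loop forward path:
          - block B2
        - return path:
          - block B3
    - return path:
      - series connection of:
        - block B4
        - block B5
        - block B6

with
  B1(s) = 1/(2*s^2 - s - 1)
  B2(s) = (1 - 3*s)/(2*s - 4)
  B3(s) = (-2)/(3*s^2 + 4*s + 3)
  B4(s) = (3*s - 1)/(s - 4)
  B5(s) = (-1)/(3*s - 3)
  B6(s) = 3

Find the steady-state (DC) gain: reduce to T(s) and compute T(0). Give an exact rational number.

1. feedback reduction of B2, B3 = (-9*s^3 - 9*s^2 - 5*s + 3)/(6*s^3 - 4*s^2 - 4*s - 14)
2. cascade B4, B5, B6 = (1 - 3*s)/(s^2 - 5*s + 4)
3. collapse the loop ([B2/(1+B2*B3)] forward, (B4*B5*B6) return) = (-9*s^5 + 36*s^4 + 4*s^3 - 8*s^2 - 35*s + 12)/(6*s^5 - 61*s^4 + 22*s^3 - 16*s^2 + 68*s - 59)
4. reduce the series chain B1, [[B2/(1+B2*B3)]/(1-[B2/(1+B2*B3)]*(B4*B5*B6))] = (-9*s^4 + 27*s^3 + 31*s^2 + 23*s - 12)/(12*s^6 - 116*s^5 - 17*s^4 - 10*s^3 + 120*s^2 - 50*s - 59)
DC gain: substitute s = 0 into T(s) from step 4: T(0) = -12/(-59) = 12/59.

Answer: 12/59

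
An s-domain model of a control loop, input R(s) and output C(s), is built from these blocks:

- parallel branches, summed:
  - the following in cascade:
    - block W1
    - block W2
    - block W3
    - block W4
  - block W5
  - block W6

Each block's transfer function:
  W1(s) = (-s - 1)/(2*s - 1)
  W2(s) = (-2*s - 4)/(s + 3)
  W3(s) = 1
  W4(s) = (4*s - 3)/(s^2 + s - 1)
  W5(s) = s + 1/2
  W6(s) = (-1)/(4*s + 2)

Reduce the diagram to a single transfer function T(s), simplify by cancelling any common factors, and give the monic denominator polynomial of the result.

(1) combine W1, W2, W3, W4 in series; result (8*s^3 + 18*s^2 - 2*s - 12)/(2*s^4 + 7*s^3 - 8*s + 3)
(2) combine (W1*W2*W3*W4), W5, W6 in parallel; result (4*s^6 + 18*s^5 + 30*s^4 + 28*s^3 + 4*s^2 - 20*s - 12)/(4*s^5 + 16*s^4 + 7*s^3 - 16*s^2 - 2*s + 3)
That last expression is T(s), already simplified. Scaling its denominator by 1/4 (the reciprocal of the leading coefficient) yields the monic denominator.

Therefore the answer is s^5 + 4*s^4 + 7*s^3/4 - 4*s^2 - s/2 + 3/4.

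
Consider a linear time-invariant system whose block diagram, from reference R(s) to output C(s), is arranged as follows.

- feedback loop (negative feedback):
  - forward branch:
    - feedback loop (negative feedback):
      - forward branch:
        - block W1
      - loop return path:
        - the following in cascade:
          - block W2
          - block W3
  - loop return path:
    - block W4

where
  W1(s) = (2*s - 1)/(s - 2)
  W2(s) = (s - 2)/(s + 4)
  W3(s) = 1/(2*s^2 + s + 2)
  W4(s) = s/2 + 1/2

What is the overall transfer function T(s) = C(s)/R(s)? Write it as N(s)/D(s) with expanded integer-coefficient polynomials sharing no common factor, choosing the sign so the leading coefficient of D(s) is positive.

The answer is (8*s^4 + 32*s^3 + 6*s^2 + 20*s - 16)/(4*s^5 + 24*s^4 + 29*s^3 - 7*s^2 - 16*s - 36).

Reasoning:
1. multiply W2, W3 (series) gives (s - 2)/(2*s^3 + 9*s^2 + 6*s + 8)
2. apply the feedback formula to W1, (W2*W3) gives (4*s^4 + 16*s^3 + 3*s^2 + 10*s - 8)/(2*s^4 + 5*s^3 - 10*s^2 - 9*s - 14)
3. apply the feedback formula to [W1/(1+W1*(W2*W3))], W4: this yields T(s), and no further normalization is needed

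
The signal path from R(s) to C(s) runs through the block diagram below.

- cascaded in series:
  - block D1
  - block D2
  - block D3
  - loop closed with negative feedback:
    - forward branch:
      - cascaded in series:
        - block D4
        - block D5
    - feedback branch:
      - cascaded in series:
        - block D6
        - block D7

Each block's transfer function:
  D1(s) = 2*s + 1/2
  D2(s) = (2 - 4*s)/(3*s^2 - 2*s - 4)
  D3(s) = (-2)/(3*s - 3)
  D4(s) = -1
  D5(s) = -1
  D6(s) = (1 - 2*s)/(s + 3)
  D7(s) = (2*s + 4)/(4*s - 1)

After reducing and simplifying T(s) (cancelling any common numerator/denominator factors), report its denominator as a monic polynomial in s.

Step 1: cascade D4, D5; result 1
Step 2: combine D6, D7 in series; result (-4*s^2 - 6*s + 4)/(4*s^2 + 11*s - 3)
Step 3: close the feedback loop around (D4*D5), (D6*D7); result (4*s^2 + 11*s - 3)/(5*s + 1)
Step 4: series reduction of D1, D2, D3, [(D4*D5)/(1+(D4*D5)*(D6*D7))]; result (64*s^4 + 160*s^3 - 100*s^2 - 10*s + 6)/(45*s^4 - 66*s^3 - 45*s^2 + 54*s + 12)
T(s) is the step-4 result (common factors already cancelled). Leading coefficient of the denominator: 45. Divide through by 45 for the monic polynomial.

Hence the answer: s^4 - 22*s^3/15 - s^2 + 6*s/5 + 4/15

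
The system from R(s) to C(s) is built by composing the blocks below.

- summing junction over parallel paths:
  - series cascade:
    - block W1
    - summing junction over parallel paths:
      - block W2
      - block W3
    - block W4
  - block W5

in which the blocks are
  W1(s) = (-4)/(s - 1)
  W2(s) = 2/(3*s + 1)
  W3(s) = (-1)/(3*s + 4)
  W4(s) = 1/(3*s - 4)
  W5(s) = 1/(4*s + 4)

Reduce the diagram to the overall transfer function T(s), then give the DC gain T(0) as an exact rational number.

1. reduce the parallel group W2, W3 = (3*s + 7)/(9*s^2 + 15*s + 4)
2. series reduction of W1, (W2+W3), W4 = (-12*s - 28)/(27*s^4 - 18*s^3 - 57*s^2 + 32*s + 16)
3. sum the parallel branches (W1*(W2+W3)*W4), W5 = (27*s^4 - 18*s^3 - 105*s^2 - 128*s - 96)/(108*s^5 + 36*s^4 - 300*s^3 - 100*s^2 + 192*s + 64)
Evaluating the step-3 result (the overall T(s)) at s = 0 gives T(0) = -96/64 = -3/2.

Therefore the answer is -3/2.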